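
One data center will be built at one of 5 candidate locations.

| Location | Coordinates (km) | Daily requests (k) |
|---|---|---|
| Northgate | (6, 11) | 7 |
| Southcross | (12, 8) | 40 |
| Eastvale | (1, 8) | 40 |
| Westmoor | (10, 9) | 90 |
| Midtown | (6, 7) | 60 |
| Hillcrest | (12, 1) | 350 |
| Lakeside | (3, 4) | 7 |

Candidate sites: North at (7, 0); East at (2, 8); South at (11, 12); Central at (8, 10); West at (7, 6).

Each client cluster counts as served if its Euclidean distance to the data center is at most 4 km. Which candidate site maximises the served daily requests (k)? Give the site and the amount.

Central, covering 157

Coverage radius r = 4 km; a point is covered iff (Δx)²+(Δy)² ≤ 4² = 16.
  North (7, 0): covers {none} → 0
  East (2, 8): covers {Eastvale} → 40
  South (11, 12): covers {Westmoor} → 90
  Central (8, 10): covers {Northgate, Westmoor, Midtown} → 157
  West (7, 6): covers {Midtown} → 60
Maximum coverage at Central: 157 daily requests (k).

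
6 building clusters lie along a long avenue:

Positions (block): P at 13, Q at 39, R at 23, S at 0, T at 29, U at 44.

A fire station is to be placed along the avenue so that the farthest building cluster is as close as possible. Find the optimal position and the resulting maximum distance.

location 22, max distance 22

The 1-center on a line is the midpoint of the two extreme points: leftmost at 0, rightmost at 44.
Optimal location = (0 + 44)/2 = 22; maximum distance = (44 − 0)/2 = 22.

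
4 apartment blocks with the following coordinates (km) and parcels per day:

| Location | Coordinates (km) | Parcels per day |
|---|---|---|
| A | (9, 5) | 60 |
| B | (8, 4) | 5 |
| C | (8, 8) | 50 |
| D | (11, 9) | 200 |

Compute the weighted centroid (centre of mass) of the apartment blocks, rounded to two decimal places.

The minimiser of Σwᵢ‖p−pᵢ‖² is the weighted centroid p* = (Σwᵢpᵢ)/(Σwᵢ).
Σwᵢ = 315.
Σwᵢxᵢ = 60·9 + 5·8 + 50·8 + 200·11 = 3180.
Σwᵢyᵢ = 60·5 + 5·4 + 50·8 + 200·9 = 2520.
x* = 3180/315 = 10.10, y* = 2520/315 = 8.00.

(10.10, 8.00)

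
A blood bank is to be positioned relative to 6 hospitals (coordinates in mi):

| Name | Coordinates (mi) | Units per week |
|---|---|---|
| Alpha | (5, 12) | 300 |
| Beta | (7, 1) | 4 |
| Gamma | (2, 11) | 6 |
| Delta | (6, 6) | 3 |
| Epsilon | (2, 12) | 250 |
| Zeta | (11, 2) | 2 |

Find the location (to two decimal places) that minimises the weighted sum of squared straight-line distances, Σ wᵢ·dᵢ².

(3.68, 11.84)

The minimiser of Σwᵢ‖p−pᵢ‖² is the weighted centroid p* = (Σwᵢpᵢ)/(Σwᵢ).
Σwᵢ = 565.
Σwᵢxᵢ = 300·5 + 4·7 + 6·2 + 3·6 + 250·2 + 2·11 = 2080.
Σwᵢyᵢ = 300·12 + 4·1 + 6·11 + 3·6 + 250·12 + 2·2 = 6692.
x* = 2080/565 = 3.68, y* = 6692/565 = 11.84.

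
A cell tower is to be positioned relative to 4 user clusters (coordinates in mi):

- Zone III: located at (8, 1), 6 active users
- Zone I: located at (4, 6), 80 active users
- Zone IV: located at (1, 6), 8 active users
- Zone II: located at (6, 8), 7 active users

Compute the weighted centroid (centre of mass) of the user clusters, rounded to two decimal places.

(4.14, 5.84)

The minimiser of Σwᵢ‖p−pᵢ‖² is the weighted centroid p* = (Σwᵢpᵢ)/(Σwᵢ).
Σwᵢ = 101.
Σwᵢxᵢ = 6·8 + 80·4 + 8·1 + 7·6 = 418.
Σwᵢyᵢ = 6·1 + 80·6 + 8·6 + 7·8 = 590.
x* = 418/101 = 4.14, y* = 590/101 = 5.84.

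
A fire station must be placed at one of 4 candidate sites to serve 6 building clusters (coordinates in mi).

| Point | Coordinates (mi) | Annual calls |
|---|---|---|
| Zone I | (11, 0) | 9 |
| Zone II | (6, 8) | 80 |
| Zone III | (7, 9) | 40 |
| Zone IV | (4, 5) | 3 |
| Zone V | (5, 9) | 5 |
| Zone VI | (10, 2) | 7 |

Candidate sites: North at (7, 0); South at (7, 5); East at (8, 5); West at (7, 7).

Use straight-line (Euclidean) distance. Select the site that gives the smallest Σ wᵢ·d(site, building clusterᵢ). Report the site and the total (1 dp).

Total weighted distance at each candidate:
  North (7, 0): total = 1129.8
  South (7, 5): total = 531.7
  East (8, 5): total = 568.1
  West (7, 7): total = 331.5
Minimum is at West with total 331.5 mi.

West, total 331.5 mi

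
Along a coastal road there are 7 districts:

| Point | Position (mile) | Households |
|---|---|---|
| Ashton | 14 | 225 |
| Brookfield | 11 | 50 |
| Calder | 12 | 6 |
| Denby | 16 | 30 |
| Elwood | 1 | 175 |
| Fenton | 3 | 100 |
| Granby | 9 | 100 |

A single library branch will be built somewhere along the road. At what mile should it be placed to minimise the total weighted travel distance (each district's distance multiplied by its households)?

For a sum of weighted absolute distances on a line, the optimum is the weighted median (not the mean). Total weight W = 686; half-weight = 343.
Sort by position and accumulate weight:
  mile 1 (Elwood, w=175) → cum 175
  mile 3 (Fenton, w=100) → cum 275
  mile 9 (Granby, w=100) → cum 375  ≥ 343 → median here
  mile 11 (Brookfield, w=50) → cum 425
  mile 12 (Calder, w=6) → cum 431
  mile 14 (Ashton, w=225) → cum 656
  mile 16 (Denby, w=30) → cum 686
Optimal location: mile 9.

x = 9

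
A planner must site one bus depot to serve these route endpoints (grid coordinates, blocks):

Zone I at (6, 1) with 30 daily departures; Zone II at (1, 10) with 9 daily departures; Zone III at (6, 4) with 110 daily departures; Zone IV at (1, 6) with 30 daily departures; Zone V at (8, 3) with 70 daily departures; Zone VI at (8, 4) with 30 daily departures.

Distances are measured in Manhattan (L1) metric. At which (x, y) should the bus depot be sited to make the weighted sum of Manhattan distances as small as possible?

(6, 4)

Manhattan distance separates: Σwᵢ(|x−xᵢ|+|y−yᵢ|) = Σwᵢ|x−xᵢ| + Σwᵢ|y−yᵢ|, so x and y are optimised independently as 1-D weighted medians.
Total weight W = 279; half = 139.5.
x-coordinate, sorted with cumulative weight:
  x=1 (Zone II, w=9) cum 9
  x=1 (Zone IV, w=30) cum 39
  x=6 (Zone I, w=30) cum 69
  x=6 (Zone III, w=110) cum 179  ← median
  x=8 (Zone V, w=70) cum 249
  x=8 (Zone VI, w=30) cum 279
⇒ x* = 6
y-coordinate, sorted with cumulative weight:
  y=1 (Zone I, w=30) cum 30
  y=3 (Zone V, w=70) cum 100
  y=4 (Zone III, w=110) cum 210  ← median
  y=4 (Zone VI, w=30) cum 240
  y=6 (Zone IV, w=30) cum 270
  y=10 (Zone II, w=9) cum 279
⇒ y* = 4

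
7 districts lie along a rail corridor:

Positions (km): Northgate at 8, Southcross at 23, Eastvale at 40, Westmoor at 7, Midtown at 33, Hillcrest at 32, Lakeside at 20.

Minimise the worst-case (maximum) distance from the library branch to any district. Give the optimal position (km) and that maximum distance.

The 1-center on a line is the midpoint of the two extreme points: leftmost at 7, rightmost at 40.
Optimal location = (7 + 40)/2 = 23.5; maximum distance = (40 − 7)/2 = 16.5.

location 23.5, max distance 16.5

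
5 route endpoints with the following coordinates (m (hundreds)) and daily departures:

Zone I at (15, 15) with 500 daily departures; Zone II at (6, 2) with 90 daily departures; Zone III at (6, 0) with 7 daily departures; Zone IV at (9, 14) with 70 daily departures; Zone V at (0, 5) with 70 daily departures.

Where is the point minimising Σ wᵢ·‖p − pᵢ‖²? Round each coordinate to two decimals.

(11.82, 12.23)

The minimiser of Σwᵢ‖p−pᵢ‖² is the weighted centroid p* = (Σwᵢpᵢ)/(Σwᵢ).
Σwᵢ = 737.
Σwᵢxᵢ = 500·15 + 90·6 + 7·6 + 70·9 + 70·0 = 8712.
Σwᵢyᵢ = 500·15 + 90·2 + 7·0 + 70·14 + 70·5 = 9010.
x* = 8712/737 = 11.82, y* = 9010/737 = 12.23.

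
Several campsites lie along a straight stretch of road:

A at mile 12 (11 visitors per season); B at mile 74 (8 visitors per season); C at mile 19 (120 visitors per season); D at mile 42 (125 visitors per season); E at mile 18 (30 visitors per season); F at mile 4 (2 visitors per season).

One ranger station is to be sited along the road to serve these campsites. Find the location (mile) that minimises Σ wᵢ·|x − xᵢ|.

x = 19

For a sum of weighted absolute distances on a line, the optimum is the weighted median (not the mean). Total weight W = 296; half-weight = 148.
Sort by position and accumulate weight:
  mile 4 (F, w=2) → cum 2
  mile 12 (A, w=11) → cum 13
  mile 18 (E, w=30) → cum 43
  mile 19 (C, w=120) → cum 163  ≥ 148 → median here
  mile 42 (D, w=125) → cum 288
  mile 74 (B, w=8) → cum 296
Optimal location: mile 19.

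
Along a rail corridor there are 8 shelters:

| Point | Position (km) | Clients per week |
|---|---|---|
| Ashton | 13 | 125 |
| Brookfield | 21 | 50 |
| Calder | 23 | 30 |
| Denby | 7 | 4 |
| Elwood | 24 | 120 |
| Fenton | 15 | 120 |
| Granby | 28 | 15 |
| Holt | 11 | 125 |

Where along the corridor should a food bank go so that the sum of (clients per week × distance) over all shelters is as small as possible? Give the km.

For a sum of weighted absolute distances on a line, the optimum is the weighted median (not the mean). Total weight W = 589; half-weight = 294.5.
Sort by position and accumulate weight:
  km 7 (Denby, w=4) → cum 4
  km 11 (Holt, w=125) → cum 129
  km 13 (Ashton, w=125) → cum 254
  km 15 (Fenton, w=120) → cum 374  ≥ 294.5 → median here
  km 21 (Brookfield, w=50) → cum 424
  km 23 (Calder, w=30) → cum 454
  km 24 (Elwood, w=120) → cum 574
  km 28 (Granby, w=15) → cum 589
Optimal location: km 15.

x = 15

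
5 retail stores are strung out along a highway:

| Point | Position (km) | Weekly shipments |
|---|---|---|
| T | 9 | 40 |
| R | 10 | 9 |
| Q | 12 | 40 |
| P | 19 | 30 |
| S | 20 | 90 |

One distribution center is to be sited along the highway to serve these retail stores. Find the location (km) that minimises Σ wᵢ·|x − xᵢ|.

For a sum of weighted absolute distances on a line, the optimum is the weighted median (not the mean). Total weight W = 209; half-weight = 104.5.
Sort by position and accumulate weight:
  km 9 (T, w=40) → cum 40
  km 10 (R, w=9) → cum 49
  km 12 (Q, w=40) → cum 89
  km 19 (P, w=30) → cum 119  ≥ 104.5 → median here
  km 20 (S, w=90) → cum 209
Optimal location: km 19.

x = 19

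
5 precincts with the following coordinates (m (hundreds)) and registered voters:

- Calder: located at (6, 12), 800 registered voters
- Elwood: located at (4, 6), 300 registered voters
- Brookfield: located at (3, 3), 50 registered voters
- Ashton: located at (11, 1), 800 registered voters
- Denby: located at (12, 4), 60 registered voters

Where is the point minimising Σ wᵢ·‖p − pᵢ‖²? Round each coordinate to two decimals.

The minimiser of Σwᵢ‖p−pᵢ‖² is the weighted centroid p* = (Σwᵢpᵢ)/(Σwᵢ).
Σwᵢ = 2010.
Σwᵢxᵢ = 800·6 + 300·4 + 50·3 + 800·11 + 60·12 = 15670.
Σwᵢyᵢ = 800·12 + 300·6 + 50·3 + 800·1 + 60·4 = 12590.
x* = 15670/2010 = 7.80, y* = 12590/2010 = 6.26.

(7.80, 6.26)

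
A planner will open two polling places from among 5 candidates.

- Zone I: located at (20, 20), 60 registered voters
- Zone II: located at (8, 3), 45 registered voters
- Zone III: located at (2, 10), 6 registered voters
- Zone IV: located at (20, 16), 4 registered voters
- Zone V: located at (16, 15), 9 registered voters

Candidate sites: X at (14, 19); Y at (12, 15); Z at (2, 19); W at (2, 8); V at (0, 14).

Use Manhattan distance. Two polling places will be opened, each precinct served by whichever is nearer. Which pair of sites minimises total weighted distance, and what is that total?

{X, W}, total 1017

Evaluate every pair (each demand assigned to the nearer of the two):
  {X, W}: total = 1017
  {X, Y}: total = 1302
  {Y, W}: total = 1359
  {X, V}: total = 1401
  {X, Z}: total = 1554
  {Y, V}: total = 1608
  {Y, Z}: total = 1626
  {Z, W}: total = 1893
  {Z, V}: total = 2268
  {W, V}: total = 2308
Best pair: {X, W} with total 1017.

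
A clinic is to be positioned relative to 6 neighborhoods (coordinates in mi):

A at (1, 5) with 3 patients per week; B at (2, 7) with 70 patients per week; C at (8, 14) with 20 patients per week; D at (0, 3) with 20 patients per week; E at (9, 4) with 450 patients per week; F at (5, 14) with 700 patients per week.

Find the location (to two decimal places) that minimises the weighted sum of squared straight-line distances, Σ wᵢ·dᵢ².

(6.22, 9.85)

The minimiser of Σwᵢ‖p−pᵢ‖² is the weighted centroid p* = (Σwᵢpᵢ)/(Σwᵢ).
Σwᵢ = 1263.
Σwᵢxᵢ = 3·1 + 70·2 + 20·8 + 20·0 + 450·9 + 700·5 = 7853.
Σwᵢyᵢ = 3·5 + 70·7 + 20·14 + 20·3 + 450·4 + 700·14 = 12445.
x* = 7853/1263 = 6.22, y* = 12445/1263 = 9.85.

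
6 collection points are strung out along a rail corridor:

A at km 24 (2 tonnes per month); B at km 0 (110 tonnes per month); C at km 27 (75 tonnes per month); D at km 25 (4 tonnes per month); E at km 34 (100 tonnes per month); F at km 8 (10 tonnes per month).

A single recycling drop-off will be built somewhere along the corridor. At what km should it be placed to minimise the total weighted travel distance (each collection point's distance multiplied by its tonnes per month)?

For a sum of weighted absolute distances on a line, the optimum is the weighted median (not the mean). Total weight W = 301; half-weight = 150.5.
Sort by position and accumulate weight:
  km 0 (B, w=110) → cum 110
  km 8 (F, w=10) → cum 120
  km 24 (A, w=2) → cum 122
  km 25 (D, w=4) → cum 126
  km 27 (C, w=75) → cum 201  ≥ 150.5 → median here
  km 34 (E, w=100) → cum 301
Optimal location: km 27.

x = 27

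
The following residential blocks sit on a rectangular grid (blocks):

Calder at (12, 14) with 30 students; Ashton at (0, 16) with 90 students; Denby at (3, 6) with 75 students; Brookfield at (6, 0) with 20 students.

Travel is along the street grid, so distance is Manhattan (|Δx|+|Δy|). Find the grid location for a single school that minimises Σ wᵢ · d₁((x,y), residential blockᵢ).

Manhattan distance separates: Σwᵢ(|x−xᵢ|+|y−yᵢ|) = Σwᵢ|x−xᵢ| + Σwᵢ|y−yᵢ|, so x and y are optimised independently as 1-D weighted medians.
Total weight W = 215; half = 107.5.
x-coordinate, sorted with cumulative weight:
  x=0 (Ashton, w=90) cum 90
  x=3 (Denby, w=75) cum 165  ← median
  x=6 (Brookfield, w=20) cum 185
  x=12 (Calder, w=30) cum 215
⇒ x* = 3
y-coordinate, sorted with cumulative weight:
  y=0 (Brookfield, w=20) cum 20
  y=6 (Denby, w=75) cum 95
  y=14 (Calder, w=30) cum 125  ← median
  y=16 (Ashton, w=90) cum 215
⇒ y* = 14

(3, 14)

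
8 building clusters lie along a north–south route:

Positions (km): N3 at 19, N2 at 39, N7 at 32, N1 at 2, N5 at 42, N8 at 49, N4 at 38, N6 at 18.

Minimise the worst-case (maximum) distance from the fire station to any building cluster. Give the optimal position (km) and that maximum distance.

location 25.5, max distance 23.5

The 1-center on a line is the midpoint of the two extreme points: leftmost at 2, rightmost at 49.
Optimal location = (2 + 49)/2 = 25.5; maximum distance = (49 − 2)/2 = 23.5.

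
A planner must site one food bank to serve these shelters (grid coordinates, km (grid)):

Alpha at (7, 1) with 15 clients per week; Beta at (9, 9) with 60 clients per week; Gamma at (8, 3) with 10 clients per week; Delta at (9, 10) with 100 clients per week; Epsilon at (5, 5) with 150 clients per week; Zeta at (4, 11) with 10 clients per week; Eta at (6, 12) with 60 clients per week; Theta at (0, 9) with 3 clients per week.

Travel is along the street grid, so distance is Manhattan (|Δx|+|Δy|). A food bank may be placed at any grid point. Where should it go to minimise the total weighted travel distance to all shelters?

Manhattan distance separates: Σwᵢ(|x−xᵢ|+|y−yᵢ|) = Σwᵢ|x−xᵢ| + Σwᵢ|y−yᵢ|, so x and y are optimised independently as 1-D weighted medians.
Total weight W = 408; half = 204.
x-coordinate, sorted with cumulative weight:
  x=0 (Theta, w=3) cum 3
  x=4 (Zeta, w=10) cum 13
  x=5 (Epsilon, w=150) cum 163
  x=6 (Eta, w=60) cum 223  ← median
  x=7 (Alpha, w=15) cum 238
  x=8 (Gamma, w=10) cum 248
  x=9 (Beta, w=60) cum 308
  x=9 (Delta, w=100) cum 408
⇒ x* = 6
y-coordinate, sorted with cumulative weight:
  y=1 (Alpha, w=15) cum 15
  y=3 (Gamma, w=10) cum 25
  y=5 (Epsilon, w=150) cum 175
  y=9 (Beta, w=60) cum 235  ← median
  y=9 (Theta, w=3) cum 238
  y=10 (Delta, w=100) cum 338
  y=11 (Zeta, w=10) cum 348
  y=12 (Eta, w=60) cum 408
⇒ y* = 9

(6, 9)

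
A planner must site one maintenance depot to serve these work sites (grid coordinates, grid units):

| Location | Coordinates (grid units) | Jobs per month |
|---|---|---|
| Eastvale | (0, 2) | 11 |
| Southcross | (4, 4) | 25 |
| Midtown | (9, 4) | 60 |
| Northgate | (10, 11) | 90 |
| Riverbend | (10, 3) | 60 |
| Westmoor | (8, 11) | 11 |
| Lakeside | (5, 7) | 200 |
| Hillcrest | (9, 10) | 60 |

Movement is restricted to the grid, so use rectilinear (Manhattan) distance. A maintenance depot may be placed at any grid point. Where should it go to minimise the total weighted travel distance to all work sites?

(9, 7)

Manhattan distance separates: Σwᵢ(|x−xᵢ|+|y−yᵢ|) = Σwᵢ|x−xᵢ| + Σwᵢ|y−yᵢ|, so x and y are optimised independently as 1-D weighted medians.
Total weight W = 517; half = 258.5.
x-coordinate, sorted with cumulative weight:
  x=0 (Eastvale, w=11) cum 11
  x=4 (Southcross, w=25) cum 36
  x=5 (Lakeside, w=200) cum 236
  x=8 (Westmoor, w=11) cum 247
  x=9 (Midtown, w=60) cum 307  ← median
  x=9 (Hillcrest, w=60) cum 367
  x=10 (Northgate, w=90) cum 457
  x=10 (Riverbend, w=60) cum 517
⇒ x* = 9
y-coordinate, sorted with cumulative weight:
  y=2 (Eastvale, w=11) cum 11
  y=3 (Riverbend, w=60) cum 71
  y=4 (Southcross, w=25) cum 96
  y=4 (Midtown, w=60) cum 156
  y=7 (Lakeside, w=200) cum 356  ← median
  y=10 (Hillcrest, w=60) cum 416
  y=11 (Northgate, w=90) cum 506
  y=11 (Westmoor, w=11) cum 517
⇒ y* = 7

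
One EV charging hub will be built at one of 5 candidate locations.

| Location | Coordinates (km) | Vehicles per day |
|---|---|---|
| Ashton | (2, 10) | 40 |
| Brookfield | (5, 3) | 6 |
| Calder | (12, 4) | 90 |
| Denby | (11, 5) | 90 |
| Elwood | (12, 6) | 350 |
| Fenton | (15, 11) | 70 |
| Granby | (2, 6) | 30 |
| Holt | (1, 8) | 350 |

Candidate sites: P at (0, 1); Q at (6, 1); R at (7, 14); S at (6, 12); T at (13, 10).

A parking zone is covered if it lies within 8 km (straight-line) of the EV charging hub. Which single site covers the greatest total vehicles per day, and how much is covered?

T, covering 600

Coverage radius r = 8 km; a point is covered iff (Δx)²+(Δy)² ≤ 8² = 64.
  P (0, 1): covers {Brookfield, Granby, Holt} → 386
  Q (6, 1): covers {Brookfield, Calder, Denby, Elwood, Granby} → 566
  R (7, 14): covers {Ashton} → 40
  S (6, 12): covers {Ashton, Granby, Holt} → 420
  T (13, 10): covers {Calder, Denby, Elwood, Fenton} → 600
Maximum coverage at T: 600 vehicles per day.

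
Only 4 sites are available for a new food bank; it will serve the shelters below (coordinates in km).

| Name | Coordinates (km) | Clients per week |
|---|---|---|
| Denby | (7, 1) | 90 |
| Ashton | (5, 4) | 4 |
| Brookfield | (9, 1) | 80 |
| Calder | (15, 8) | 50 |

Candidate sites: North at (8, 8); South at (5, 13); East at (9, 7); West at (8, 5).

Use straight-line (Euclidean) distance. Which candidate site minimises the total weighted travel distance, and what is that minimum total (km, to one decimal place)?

Total weighted distance at each candidate:
  North (8, 8): total = 1572.1
  South (5, 13): total = 2701.8
  East (9, 7): total = 1373.3
  West (8, 5): total = 1094.4
Minimum is at West with total 1094.4 km.

West, total 1094.4 km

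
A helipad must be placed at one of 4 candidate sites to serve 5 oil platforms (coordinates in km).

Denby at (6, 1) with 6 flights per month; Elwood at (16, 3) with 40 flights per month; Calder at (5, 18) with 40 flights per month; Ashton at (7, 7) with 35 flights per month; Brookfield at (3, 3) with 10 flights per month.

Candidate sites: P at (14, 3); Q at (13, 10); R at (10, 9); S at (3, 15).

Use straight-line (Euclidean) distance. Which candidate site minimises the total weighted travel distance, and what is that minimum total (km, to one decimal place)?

Total weighted distance at each candidate:
  P (14, 3): total = 1221.4
  Q (13, 10): total = 1182.4
  R (10, 9): total = 1023.3
  S (3, 15): total = 1370.9
Minimum is at R with total 1023.3 km.

R, total 1023.3 km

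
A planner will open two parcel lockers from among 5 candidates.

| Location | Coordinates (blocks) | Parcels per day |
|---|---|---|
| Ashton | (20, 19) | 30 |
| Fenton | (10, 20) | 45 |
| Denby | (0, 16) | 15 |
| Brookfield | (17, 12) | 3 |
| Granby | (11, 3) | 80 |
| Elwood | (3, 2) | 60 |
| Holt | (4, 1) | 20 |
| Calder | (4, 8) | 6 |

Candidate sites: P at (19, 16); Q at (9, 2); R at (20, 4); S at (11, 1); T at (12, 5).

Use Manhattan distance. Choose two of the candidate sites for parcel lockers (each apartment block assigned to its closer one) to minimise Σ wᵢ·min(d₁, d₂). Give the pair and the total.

Evaluate every pair (each demand assigned to the nearer of the two):
  {P, Q}: total = 1794
  {P, S}: total = 1932
  {P, T}: total = 2274
  {Q, R}: total = 2469
  {Q, T}: total = 2592
  {R, S}: total = 2697
  {S, T}: total = 2712
  {Q, S}: total = 2767
  {R, T}: total = 2859
  {P, R}: total = 3448
Best pair: {P, Q} with total 1794.

{P, Q}, total 1794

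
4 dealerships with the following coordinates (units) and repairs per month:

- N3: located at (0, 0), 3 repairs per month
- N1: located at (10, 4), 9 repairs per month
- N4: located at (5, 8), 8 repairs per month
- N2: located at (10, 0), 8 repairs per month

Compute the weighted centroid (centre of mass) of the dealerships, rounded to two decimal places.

The minimiser of Σwᵢ‖p−pᵢ‖² is the weighted centroid p* = (Σwᵢpᵢ)/(Σwᵢ).
Σwᵢ = 28.
Σwᵢxᵢ = 3·0 + 9·10 + 8·5 + 8·10 = 210.
Σwᵢyᵢ = 3·0 + 9·4 + 8·8 + 8·0 = 100.
x* = 210/28 = 7.50, y* = 100/28 = 3.57.

(7.50, 3.57)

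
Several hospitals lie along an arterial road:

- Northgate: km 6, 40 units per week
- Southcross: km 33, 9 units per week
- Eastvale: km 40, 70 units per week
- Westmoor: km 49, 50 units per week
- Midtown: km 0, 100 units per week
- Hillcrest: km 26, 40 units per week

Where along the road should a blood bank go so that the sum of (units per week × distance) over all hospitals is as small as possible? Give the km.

For a sum of weighted absolute distances on a line, the optimum is the weighted median (not the mean). Total weight W = 309; half-weight = 154.5.
Sort by position and accumulate weight:
  km 0 (Midtown, w=100) → cum 100
  km 6 (Northgate, w=40) → cum 140
  km 26 (Hillcrest, w=40) → cum 180  ≥ 154.5 → median here
  km 33 (Southcross, w=9) → cum 189
  km 40 (Eastvale, w=70) → cum 259
  km 49 (Westmoor, w=50) → cum 309
Optimal location: km 26.

x = 26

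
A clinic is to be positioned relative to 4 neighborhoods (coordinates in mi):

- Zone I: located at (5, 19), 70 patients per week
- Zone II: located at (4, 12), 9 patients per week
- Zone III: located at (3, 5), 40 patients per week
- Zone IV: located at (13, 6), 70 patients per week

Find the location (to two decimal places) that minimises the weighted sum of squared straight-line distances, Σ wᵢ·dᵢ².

The minimiser of Σwᵢ‖p−pᵢ‖² is the weighted centroid p* = (Σwᵢpᵢ)/(Σwᵢ).
Σwᵢ = 189.
Σwᵢxᵢ = 70·5 + 9·4 + 40·3 + 70·13 = 1416.
Σwᵢyᵢ = 70·19 + 9·12 + 40·5 + 70·6 = 2058.
x* = 1416/189 = 7.49, y* = 2058/189 = 10.89.

(7.49, 10.89)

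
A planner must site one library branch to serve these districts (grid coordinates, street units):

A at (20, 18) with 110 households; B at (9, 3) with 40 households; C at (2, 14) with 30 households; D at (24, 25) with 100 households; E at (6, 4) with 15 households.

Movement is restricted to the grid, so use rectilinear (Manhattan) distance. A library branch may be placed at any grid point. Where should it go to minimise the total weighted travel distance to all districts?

Manhattan distance separates: Σwᵢ(|x−xᵢ|+|y−yᵢ|) = Σwᵢ|x−xᵢ| + Σwᵢ|y−yᵢ|, so x and y are optimised independently as 1-D weighted medians.
Total weight W = 295; half = 147.5.
x-coordinate, sorted with cumulative weight:
  x=2 (C, w=30) cum 30
  x=6 (E, w=15) cum 45
  x=9 (B, w=40) cum 85
  x=20 (A, w=110) cum 195  ← median
  x=24 (D, w=100) cum 295
⇒ x* = 20
y-coordinate, sorted with cumulative weight:
  y=3 (B, w=40) cum 40
  y=4 (E, w=15) cum 55
  y=14 (C, w=30) cum 85
  y=18 (A, w=110) cum 195  ← median
  y=25 (D, w=100) cum 295
⇒ y* = 18

(20, 18)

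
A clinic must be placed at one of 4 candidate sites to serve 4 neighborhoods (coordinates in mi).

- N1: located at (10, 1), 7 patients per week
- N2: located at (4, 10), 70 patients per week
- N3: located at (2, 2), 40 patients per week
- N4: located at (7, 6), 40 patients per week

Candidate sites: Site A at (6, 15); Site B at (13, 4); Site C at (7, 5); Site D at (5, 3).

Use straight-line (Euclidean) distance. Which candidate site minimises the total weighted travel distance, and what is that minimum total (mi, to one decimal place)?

Site C, total 716.4 mi

Total weighted distance at each candidate:
  Site A (6, 15): total = 1385.2
  Site B (13, 4): total = 1487.1
  Site C (7, 5): total = 716.4
  Site D (5, 3): total = 803.4
Minimum is at Site C with total 716.4 mi.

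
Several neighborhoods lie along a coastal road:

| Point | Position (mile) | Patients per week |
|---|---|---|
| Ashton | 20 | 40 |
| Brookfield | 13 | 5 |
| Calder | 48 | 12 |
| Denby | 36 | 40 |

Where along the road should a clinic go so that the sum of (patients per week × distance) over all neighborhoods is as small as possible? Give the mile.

For a sum of weighted absolute distances on a line, the optimum is the weighted median (not the mean). Total weight W = 97; half-weight = 48.5.
Sort by position and accumulate weight:
  mile 13 (Brookfield, w=5) → cum 5
  mile 20 (Ashton, w=40) → cum 45
  mile 36 (Denby, w=40) → cum 85  ≥ 48.5 → median here
  mile 48 (Calder, w=12) → cum 97
Optimal location: mile 36.

x = 36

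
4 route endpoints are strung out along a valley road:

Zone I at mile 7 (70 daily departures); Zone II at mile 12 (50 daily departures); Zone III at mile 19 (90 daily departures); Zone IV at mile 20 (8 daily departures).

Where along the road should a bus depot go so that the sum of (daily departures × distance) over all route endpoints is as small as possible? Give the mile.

x = 12

For a sum of weighted absolute distances on a line, the optimum is the weighted median (not the mean). Total weight W = 218; half-weight = 109.
Sort by position and accumulate weight:
  mile 7 (Zone I, w=70) → cum 70
  mile 12 (Zone II, w=50) → cum 120  ≥ 109 → median here
  mile 19 (Zone III, w=90) → cum 210
  mile 20 (Zone IV, w=8) → cum 218
Optimal location: mile 12.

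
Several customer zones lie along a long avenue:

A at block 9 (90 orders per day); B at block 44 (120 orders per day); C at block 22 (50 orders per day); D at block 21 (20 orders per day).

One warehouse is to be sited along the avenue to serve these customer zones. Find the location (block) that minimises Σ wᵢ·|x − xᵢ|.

For a sum of weighted absolute distances on a line, the optimum is the weighted median (not the mean). Total weight W = 280; half-weight = 140.
Sort by position and accumulate weight:
  block 9 (A, w=90) → cum 90
  block 21 (D, w=20) → cum 110
  block 22 (C, w=50) → cum 160  ≥ 140 → median here
  block 44 (B, w=120) → cum 280
Optimal location: block 22.

x = 22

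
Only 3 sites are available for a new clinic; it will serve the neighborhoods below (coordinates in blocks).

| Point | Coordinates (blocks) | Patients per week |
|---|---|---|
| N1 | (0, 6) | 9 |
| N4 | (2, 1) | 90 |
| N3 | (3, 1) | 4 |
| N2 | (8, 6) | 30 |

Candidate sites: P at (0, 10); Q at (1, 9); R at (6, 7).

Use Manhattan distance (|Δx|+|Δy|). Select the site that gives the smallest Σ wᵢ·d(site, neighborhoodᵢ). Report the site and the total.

R, total 1089 blocks

Total weighted distance at each candidate:
  P (0, 10): total = 1434
  Q (1, 9): total = 1186
  R (6, 7): total = 1089
Minimum is at R with total 1089 blocks.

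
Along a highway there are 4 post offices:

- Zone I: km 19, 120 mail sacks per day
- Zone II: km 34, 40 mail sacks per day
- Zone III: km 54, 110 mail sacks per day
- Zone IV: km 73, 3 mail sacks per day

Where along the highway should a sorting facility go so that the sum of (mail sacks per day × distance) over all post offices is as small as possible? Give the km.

For a sum of weighted absolute distances on a line, the optimum is the weighted median (not the mean). Total weight W = 273; half-weight = 136.5.
Sort by position and accumulate weight:
  km 19 (Zone I, w=120) → cum 120
  km 34 (Zone II, w=40) → cum 160  ≥ 136.5 → median here
  km 54 (Zone III, w=110) → cum 270
  km 73 (Zone IV, w=3) → cum 273
Optimal location: km 34.

x = 34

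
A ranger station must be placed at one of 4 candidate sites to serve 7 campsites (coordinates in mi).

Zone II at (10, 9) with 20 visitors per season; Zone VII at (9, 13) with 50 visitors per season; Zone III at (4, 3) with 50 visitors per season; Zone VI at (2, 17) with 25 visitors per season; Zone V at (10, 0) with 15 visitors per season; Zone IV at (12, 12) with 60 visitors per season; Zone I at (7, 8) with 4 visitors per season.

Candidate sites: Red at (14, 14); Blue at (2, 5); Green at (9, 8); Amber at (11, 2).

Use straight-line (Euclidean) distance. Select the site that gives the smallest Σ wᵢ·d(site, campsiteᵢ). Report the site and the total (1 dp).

Total weighted distance at each candidate:
  Red (14, 14): total = 1860.5
  Blue (2, 5): total = 2049.0
  Green (9, 8): total = 1345.8
  Amber (11, 2): total = 2156.7
Minimum is at Green with total 1345.8 mi.

Green, total 1345.8 mi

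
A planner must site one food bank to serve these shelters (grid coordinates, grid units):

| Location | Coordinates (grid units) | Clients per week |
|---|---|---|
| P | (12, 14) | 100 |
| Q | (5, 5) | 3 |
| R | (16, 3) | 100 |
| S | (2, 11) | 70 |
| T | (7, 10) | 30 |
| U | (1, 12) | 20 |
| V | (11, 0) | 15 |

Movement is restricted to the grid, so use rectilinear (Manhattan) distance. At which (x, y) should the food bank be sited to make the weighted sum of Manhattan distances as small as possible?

Manhattan distance separates: Σwᵢ(|x−xᵢ|+|y−yᵢ|) = Σwᵢ|x−xᵢ| + Σwᵢ|y−yᵢ|, so x and y are optimised independently as 1-D weighted medians.
Total weight W = 338; half = 169.
x-coordinate, sorted with cumulative weight:
  x=1 (U, w=20) cum 20
  x=2 (S, w=70) cum 90
  x=5 (Q, w=3) cum 93
  x=7 (T, w=30) cum 123
  x=11 (V, w=15) cum 138
  x=12 (P, w=100) cum 238  ← median
  x=16 (R, w=100) cum 338
⇒ x* = 12
y-coordinate, sorted with cumulative weight:
  y=0 (V, w=15) cum 15
  y=3 (R, w=100) cum 115
  y=5 (Q, w=3) cum 118
  y=10 (T, w=30) cum 148
  y=11 (S, w=70) cum 218  ← median
  y=12 (U, w=20) cum 238
  y=14 (P, w=100) cum 338
⇒ y* = 11

(12, 11)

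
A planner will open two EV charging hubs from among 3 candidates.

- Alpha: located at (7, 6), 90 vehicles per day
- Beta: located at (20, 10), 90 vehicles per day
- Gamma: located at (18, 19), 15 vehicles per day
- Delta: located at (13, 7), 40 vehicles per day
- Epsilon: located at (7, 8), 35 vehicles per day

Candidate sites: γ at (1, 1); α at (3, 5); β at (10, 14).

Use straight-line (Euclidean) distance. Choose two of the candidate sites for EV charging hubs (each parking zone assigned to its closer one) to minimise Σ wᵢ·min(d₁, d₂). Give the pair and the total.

Evaluate every pair (each demand assigned to the nearer of the two):
  {α, β}: total = 1961.5
  {γ, β}: total = 2353.2
  {γ, α}: total = 2856.6
Best pair: {α, β} with total 1961.5.

{α, β}, total 1961.5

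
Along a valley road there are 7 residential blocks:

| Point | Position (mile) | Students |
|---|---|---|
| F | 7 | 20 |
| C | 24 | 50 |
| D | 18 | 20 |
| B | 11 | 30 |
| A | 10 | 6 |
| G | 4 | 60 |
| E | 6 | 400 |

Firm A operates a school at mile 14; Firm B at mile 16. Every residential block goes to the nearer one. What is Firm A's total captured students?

516

The indifferent point is the midpoint (14+16)/2 = 15; residential blocks left of it (closer to Firm A at 14) go to Firm A, those right go to Firm B.
  G at 4 (w=60) → Firm A
  E at 6 (w=400) → Firm A
  F at 7 (w=20) → Firm A
  A at 10 (w=6) → Firm A
  B at 11 (w=30) → Firm A
  D at 18 (w=20) → Firm B
  C at 24 (w=50) → Firm B
Firm A captures 516; Firm B captures 70.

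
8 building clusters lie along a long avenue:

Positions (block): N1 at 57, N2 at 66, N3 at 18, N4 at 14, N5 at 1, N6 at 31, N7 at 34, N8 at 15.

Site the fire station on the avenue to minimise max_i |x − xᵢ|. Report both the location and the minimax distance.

location 33.5, max distance 32.5

The 1-center on a line is the midpoint of the two extreme points: leftmost at 1, rightmost at 66.
Optimal location = (1 + 66)/2 = 33.5; maximum distance = (66 − 1)/2 = 32.5.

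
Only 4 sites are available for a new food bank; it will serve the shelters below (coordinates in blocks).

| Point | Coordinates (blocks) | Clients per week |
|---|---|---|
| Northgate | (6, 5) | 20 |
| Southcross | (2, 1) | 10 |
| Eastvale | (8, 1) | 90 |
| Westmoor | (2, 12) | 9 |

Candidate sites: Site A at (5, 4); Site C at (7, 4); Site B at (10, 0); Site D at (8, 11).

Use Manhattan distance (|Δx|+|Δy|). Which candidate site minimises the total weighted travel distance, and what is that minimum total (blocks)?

Site C, total 597 blocks

Total weighted distance at each candidate:
  Site A (5, 4): total = 739
  Site C (7, 4): total = 597
  Site B (10, 0): total = 720
  Site D (8, 11): total = 1283
Minimum is at Site C with total 597 blocks.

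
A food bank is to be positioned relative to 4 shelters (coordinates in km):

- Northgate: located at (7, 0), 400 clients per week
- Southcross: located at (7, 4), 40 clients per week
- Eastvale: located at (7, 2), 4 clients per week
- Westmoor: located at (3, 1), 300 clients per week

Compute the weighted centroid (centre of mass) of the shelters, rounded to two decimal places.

The minimiser of Σwᵢ‖p−pᵢ‖² is the weighted centroid p* = (Σwᵢpᵢ)/(Σwᵢ).
Σwᵢ = 744.
Σwᵢxᵢ = 400·7 + 40·7 + 4·7 + 300·3 = 4008.
Σwᵢyᵢ = 400·0 + 40·4 + 4·2 + 300·1 = 468.
x* = 4008/744 = 5.39, y* = 468/744 = 0.63.

(5.39, 0.63)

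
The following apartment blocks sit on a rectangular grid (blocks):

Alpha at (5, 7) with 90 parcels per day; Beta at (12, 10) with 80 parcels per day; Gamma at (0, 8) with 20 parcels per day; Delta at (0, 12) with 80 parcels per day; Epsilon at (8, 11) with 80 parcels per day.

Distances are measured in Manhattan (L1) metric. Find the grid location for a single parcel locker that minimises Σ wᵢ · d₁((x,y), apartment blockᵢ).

(5, 10)

Manhattan distance separates: Σwᵢ(|x−xᵢ|+|y−yᵢ|) = Σwᵢ|x−xᵢ| + Σwᵢ|y−yᵢ|, so x and y are optimised independently as 1-D weighted medians.
Total weight W = 350; half = 175.
x-coordinate, sorted with cumulative weight:
  x=0 (Gamma, w=20) cum 20
  x=0 (Delta, w=80) cum 100
  x=5 (Alpha, w=90) cum 190  ← median
  x=8 (Epsilon, w=80) cum 270
  x=12 (Beta, w=80) cum 350
⇒ x* = 5
y-coordinate, sorted with cumulative weight:
  y=7 (Alpha, w=90) cum 90
  y=8 (Gamma, w=20) cum 110
  y=10 (Beta, w=80) cum 190  ← median
  y=11 (Epsilon, w=80) cum 270
  y=12 (Delta, w=80) cum 350
⇒ y* = 10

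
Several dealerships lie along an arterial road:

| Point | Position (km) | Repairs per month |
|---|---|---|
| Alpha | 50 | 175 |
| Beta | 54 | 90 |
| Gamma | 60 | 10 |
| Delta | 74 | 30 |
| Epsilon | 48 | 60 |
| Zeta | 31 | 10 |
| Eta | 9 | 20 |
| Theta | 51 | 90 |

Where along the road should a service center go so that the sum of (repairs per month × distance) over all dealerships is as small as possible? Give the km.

For a sum of weighted absolute distances on a line, the optimum is the weighted median (not the mean). Total weight W = 485; half-weight = 242.5.
Sort by position and accumulate weight:
  km 9 (Eta, w=20) → cum 20
  km 31 (Zeta, w=10) → cum 30
  km 48 (Epsilon, w=60) → cum 90
  km 50 (Alpha, w=175) → cum 265  ≥ 242.5 → median here
  km 51 (Theta, w=90) → cum 355
  km 54 (Beta, w=90) → cum 445
  km 60 (Gamma, w=10) → cum 455
  km 74 (Delta, w=30) → cum 485
Optimal location: km 50.

x = 50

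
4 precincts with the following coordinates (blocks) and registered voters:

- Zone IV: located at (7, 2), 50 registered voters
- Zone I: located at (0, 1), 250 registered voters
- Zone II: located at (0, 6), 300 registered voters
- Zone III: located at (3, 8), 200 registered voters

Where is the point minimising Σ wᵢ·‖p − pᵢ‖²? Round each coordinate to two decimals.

(1.19, 4.69)

The minimiser of Σwᵢ‖p−pᵢ‖² is the weighted centroid p* = (Σwᵢpᵢ)/(Σwᵢ).
Σwᵢ = 800.
Σwᵢxᵢ = 50·7 + 250·0 + 300·0 + 200·3 = 950.
Σwᵢyᵢ = 50·2 + 250·1 + 300·6 + 200·8 = 3750.
x* = 950/800 = 1.19, y* = 3750/800 = 4.69.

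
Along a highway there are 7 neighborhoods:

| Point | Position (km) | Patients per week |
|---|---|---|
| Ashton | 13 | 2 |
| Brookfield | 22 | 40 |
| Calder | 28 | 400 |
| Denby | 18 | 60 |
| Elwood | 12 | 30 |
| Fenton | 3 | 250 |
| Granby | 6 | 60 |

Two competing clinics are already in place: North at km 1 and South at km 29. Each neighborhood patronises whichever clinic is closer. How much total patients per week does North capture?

The indifferent point is the midpoint (1+29)/2 = 15; neighborhoods left of it (closer to North at 1) go to North, those right go to South.
  Fenton at 3 (w=250) → North
  Granby at 6 (w=60) → North
  Elwood at 12 (w=30) → North
  Ashton at 13 (w=2) → North
  Denby at 18 (w=60) → South
  Brookfield at 22 (w=40) → South
  Calder at 28 (w=400) → South
North captures 342; South captures 500.

342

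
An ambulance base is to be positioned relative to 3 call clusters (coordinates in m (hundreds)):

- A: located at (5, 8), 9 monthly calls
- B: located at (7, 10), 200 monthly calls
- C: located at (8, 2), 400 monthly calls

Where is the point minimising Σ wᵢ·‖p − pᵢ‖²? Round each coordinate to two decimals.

(7.63, 4.72)

The minimiser of Σwᵢ‖p−pᵢ‖² is the weighted centroid p* = (Σwᵢpᵢ)/(Σwᵢ).
Σwᵢ = 609.
Σwᵢxᵢ = 9·5 + 200·7 + 400·8 = 4645.
Σwᵢyᵢ = 9·8 + 200·10 + 400·2 = 2872.
x* = 4645/609 = 7.63, y* = 2872/609 = 4.72.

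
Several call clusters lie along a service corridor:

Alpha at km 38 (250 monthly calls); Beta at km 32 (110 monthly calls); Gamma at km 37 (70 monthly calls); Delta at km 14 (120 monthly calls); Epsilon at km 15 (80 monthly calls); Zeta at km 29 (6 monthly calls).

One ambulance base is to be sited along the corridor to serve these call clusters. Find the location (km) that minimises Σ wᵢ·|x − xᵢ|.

For a sum of weighted absolute distances on a line, the optimum is the weighted median (not the mean). Total weight W = 636; half-weight = 318.
Sort by position and accumulate weight:
  km 14 (Delta, w=120) → cum 120
  km 15 (Epsilon, w=80) → cum 200
  km 29 (Zeta, w=6) → cum 206
  km 32 (Beta, w=110) → cum 316
  km 37 (Gamma, w=70) → cum 386  ≥ 318 → median here
  km 38 (Alpha, w=250) → cum 636
Optimal location: km 37.

x = 37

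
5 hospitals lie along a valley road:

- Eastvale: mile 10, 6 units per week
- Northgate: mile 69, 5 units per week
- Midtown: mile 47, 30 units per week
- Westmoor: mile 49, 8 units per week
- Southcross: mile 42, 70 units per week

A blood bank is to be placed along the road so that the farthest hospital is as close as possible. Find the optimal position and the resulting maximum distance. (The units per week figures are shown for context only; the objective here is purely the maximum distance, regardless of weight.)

The 1-center on a line is the midpoint of the two extreme points: leftmost at 10, rightmost at 69.
Optimal location = (10 + 69)/2 = 39.5; maximum distance = (69 − 10)/2 = 29.5.

location 39.5, max distance 29.5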